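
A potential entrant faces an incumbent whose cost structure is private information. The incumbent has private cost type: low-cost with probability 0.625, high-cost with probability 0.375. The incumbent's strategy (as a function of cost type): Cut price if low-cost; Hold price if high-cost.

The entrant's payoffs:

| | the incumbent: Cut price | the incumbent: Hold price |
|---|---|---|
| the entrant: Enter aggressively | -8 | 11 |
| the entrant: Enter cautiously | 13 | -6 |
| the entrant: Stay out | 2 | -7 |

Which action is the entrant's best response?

Enter cautiously

Compute the entrant's expected payoff for each action, taking the expectation over the incumbent's type.
E[Enter aggressively] = 0.625·(-8) + 0.375·(11) = -0.875
E[Enter cautiously] = 0.625·(13) + 0.375·(-6) = 5.875
E[Stay out] = 0.625·(2) + 0.375·(-7) = -1.375
Best response: Enter cautiously (5.875 is the largest).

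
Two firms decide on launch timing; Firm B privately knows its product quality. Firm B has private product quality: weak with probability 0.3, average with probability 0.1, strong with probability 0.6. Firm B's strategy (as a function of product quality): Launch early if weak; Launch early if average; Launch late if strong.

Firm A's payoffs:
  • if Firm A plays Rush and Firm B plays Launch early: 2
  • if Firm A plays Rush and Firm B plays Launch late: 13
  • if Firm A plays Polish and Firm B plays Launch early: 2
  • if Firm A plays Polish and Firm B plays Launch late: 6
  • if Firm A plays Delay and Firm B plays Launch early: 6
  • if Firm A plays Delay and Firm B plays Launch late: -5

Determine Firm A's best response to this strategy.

Rush

E[Rush] = 0.3·(2) + 0.1·(2) + 0.6·(13) = 8.6
E[Polish] = 0.3·(2) + 0.1·(2) + 0.6·(6) = 4.4
E[Delay] = 0.3·(6) + 0.1·(6) + 0.6·(-5) = -0.6
Best response: Rush (8.6 is the largest).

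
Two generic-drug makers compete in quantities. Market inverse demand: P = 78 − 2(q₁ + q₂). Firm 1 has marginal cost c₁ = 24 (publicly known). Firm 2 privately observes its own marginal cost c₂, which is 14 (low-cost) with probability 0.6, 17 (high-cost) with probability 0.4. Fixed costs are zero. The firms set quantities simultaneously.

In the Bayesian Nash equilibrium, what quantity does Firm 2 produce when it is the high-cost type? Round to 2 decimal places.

11.48

Type-c best response for Firm 2: q₂(c) = (78 − c)/4 − q₁/2.
Firm 1 maximizes expected profit; its first-order condition is 78 − 4q₁ − 2E[q₂] − 24 = 0.
Substituting E[q₂] and solving: E[c₂] = 15.2, so q₁ = (78 − 2·24 + 15.2)/6 = 7.53333.
q₂(high-cost) = (78 − 17 − 2·7.53333)/4 = 11.4833.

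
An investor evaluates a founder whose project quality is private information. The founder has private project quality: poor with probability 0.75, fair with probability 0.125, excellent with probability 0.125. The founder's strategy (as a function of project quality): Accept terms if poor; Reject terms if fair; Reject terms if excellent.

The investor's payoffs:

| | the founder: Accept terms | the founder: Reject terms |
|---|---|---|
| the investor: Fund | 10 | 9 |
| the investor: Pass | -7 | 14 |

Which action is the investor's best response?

E[Fund] = 0.75·(10) + 0.125·(9) + 0.125·(9) = 9.75
E[Pass] = 0.75·(-7) + 0.125·(14) + 0.125·(14) = -1.75
Best response: Fund (9.75 is the largest).

Fund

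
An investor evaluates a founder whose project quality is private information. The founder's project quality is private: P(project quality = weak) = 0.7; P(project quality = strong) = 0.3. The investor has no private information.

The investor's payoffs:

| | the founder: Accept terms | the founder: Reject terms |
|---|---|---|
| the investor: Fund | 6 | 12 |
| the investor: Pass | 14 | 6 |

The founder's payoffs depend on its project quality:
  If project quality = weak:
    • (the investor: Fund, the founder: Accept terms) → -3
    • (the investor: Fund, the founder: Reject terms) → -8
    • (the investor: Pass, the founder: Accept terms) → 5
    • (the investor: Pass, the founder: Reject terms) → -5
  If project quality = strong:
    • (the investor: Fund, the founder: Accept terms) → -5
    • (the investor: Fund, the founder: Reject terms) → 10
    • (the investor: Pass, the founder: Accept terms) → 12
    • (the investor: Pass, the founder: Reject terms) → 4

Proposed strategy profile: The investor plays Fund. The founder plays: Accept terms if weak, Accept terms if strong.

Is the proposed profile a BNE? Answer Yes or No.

No

A profile is a BNE iff every type of every player is best-responding given beliefs about the other side.
The investor plays Fund: E[Fund] = 0.7·(6) + 0.3·(6) = 6; E[Pass] = 14. Not best-responding. ✗
The founder (project quality weak), facing Fund: Accept terms gives -3, Reject terms gives -8. Proposed Accept terms is best. ✓
The founder (project quality strong), facing Fund: Accept terms gives -5, Reject terms gives 10. Proposed Accept terms is not best — profitable deviation exists. ✗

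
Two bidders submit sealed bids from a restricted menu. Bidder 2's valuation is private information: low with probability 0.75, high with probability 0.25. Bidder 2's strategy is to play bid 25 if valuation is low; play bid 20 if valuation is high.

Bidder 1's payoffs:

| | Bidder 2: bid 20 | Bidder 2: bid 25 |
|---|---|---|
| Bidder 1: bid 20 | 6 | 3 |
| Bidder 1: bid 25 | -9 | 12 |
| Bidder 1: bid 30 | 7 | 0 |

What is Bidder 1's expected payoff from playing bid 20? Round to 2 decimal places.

3.75

E[bid 20] = 0.75·3 + 0.25·6 = 2.25 + 1.5 = 3.75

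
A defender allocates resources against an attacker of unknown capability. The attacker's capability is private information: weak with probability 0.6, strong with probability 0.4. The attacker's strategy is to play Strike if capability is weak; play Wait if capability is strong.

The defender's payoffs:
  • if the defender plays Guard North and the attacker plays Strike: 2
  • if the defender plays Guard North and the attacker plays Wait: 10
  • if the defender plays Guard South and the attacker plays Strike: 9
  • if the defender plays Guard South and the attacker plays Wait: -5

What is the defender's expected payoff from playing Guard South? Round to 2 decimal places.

Take the expectation over the attacker's capability, weighting each type's action by its prior probability.
E[Guard South] = 0.6·9 + 0.4·(-5) = 5.4 + (-2) = 3.4

3.40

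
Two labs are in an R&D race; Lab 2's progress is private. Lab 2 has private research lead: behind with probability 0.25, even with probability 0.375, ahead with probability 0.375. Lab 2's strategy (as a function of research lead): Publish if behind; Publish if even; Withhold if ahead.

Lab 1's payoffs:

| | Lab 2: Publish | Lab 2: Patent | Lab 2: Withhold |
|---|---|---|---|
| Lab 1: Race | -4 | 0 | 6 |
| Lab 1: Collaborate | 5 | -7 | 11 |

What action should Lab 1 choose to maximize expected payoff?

E[Race] = 0.25·(-4) + 0.375·(-4) + 0.375·(6) = -0.25
E[Collaborate] = 0.25·(5) + 0.375·(5) + 0.375·(11) = 7.25
Best response: Collaborate (7.25 is the largest).

Collaborate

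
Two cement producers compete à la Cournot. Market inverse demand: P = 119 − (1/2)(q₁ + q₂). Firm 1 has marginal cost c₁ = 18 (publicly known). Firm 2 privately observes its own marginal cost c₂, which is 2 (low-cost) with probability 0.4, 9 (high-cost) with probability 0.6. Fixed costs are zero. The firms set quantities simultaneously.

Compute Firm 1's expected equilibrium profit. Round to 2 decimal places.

Type-c best response for Firm 2: q₂(c) = (119 − c) − q₁/2.
Firm 1 maximizes expected profit; its first-order condition is 119 − q₁ − (1/2)E[q₂] − 18 = 0.
Substituting E[q₂] and solving: E[c₂] = 6.2, so q₁ = (119 − 2·18 + 6.2)/(3/2) = 59.4667.
E[P] = 119 − (1/2)·(q₁ + E[q₂]) = 47.7333; Firm 1's expected profit = (E[P] − 18)·q₁ = (47.7333 − 18)·59.4667 = 1768.14.

1768.14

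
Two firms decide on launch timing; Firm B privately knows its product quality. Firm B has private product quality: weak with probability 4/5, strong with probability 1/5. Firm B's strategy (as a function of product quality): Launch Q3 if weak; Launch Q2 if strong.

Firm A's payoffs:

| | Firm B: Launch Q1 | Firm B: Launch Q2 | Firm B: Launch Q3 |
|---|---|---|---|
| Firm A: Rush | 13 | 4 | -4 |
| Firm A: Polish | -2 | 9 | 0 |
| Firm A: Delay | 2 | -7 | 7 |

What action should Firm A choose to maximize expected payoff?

E[Rush] = 4/5·(-4) + 1/5·(4) = -12/5
E[Polish] = 4/5·(0) + 1/5·(9) = 9/5
E[Delay] = 4/5·(7) + 1/5·(-7) = 21/5
Best response: Delay (21/5 is the largest).

Delay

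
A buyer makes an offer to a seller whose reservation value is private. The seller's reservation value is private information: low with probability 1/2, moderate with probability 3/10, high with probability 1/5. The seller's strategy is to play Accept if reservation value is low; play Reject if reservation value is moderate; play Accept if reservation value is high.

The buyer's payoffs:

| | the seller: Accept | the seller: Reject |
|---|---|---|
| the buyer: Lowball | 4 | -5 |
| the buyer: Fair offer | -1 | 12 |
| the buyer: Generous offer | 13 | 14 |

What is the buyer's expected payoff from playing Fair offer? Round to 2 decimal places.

E[Fair offer] = 1/2·(-1) + 3/10·12 + 1/5·(-1) = (-1/2) + 18/5 + (-1/5) = 29/10

2.90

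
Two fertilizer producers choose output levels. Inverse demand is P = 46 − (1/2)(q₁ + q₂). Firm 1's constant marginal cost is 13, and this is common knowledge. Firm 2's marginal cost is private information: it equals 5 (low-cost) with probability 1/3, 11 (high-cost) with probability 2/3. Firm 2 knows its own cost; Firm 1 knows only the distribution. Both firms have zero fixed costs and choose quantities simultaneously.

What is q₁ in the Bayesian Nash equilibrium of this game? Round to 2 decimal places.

19.33

Each type of Firm 2 best-responds to q₁; Firm 1 best-responds to the expected q₂ over Firm 2's types.
Firm 2 with cost c maximizes (46 − (1/2)(q₁+q₂) − c)·q₂, giving q₂(c) = (46 − c − (1/2)q₁).
E[c₂] = 1/3·5 + 2/3·11 = 9
Firm 1's FOC against E[q₂] yields q₁ = (46 − 2·13 + E[c₂])/(3/2) = (46 − 26 + 9)/(3/2) = 19.3333.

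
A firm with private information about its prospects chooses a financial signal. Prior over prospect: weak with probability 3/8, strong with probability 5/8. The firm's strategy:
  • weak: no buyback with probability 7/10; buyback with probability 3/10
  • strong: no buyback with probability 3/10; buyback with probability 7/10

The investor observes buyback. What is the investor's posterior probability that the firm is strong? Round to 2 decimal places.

Apply Bayes' rule using the sender's strategy as the likelihood.
P(buyback) = (3/8)·(3/10) + (5/8)·(7/10) = 11/20
P(strong | buyback) = ((5/8)·(7/10)) / (11/20) = (7/16) / (11/20) = 35/44

0.80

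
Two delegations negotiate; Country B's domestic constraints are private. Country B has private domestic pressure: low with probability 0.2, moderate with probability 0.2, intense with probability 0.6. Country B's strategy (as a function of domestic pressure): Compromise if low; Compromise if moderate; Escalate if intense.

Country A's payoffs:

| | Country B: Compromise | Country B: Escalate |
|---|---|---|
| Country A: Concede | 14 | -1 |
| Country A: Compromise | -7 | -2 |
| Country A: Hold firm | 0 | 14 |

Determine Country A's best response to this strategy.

Hold firm

E[Concede] = 0.2·(14) + 0.2·(14) + 0.6·(-1) = 5
E[Compromise] = 0.2·(-7) + 0.2·(-7) + 0.6·(-2) = -4
E[Hold firm] = 0.2·(0) + 0.2·(0) + 0.6·(14) = 8.4
Best response: Hold firm (8.4 is the largest).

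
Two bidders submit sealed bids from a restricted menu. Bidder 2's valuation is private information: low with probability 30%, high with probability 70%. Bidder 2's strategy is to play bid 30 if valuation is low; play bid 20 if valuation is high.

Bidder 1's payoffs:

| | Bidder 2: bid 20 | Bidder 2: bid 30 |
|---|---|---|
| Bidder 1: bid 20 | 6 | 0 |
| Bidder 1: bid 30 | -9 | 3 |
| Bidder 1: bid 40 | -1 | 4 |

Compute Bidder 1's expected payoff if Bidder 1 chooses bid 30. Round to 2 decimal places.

-5.40

E[bid 30] = 0.3·3 + 0.7·(-9) = 0.9 + (-6.3) = -5.4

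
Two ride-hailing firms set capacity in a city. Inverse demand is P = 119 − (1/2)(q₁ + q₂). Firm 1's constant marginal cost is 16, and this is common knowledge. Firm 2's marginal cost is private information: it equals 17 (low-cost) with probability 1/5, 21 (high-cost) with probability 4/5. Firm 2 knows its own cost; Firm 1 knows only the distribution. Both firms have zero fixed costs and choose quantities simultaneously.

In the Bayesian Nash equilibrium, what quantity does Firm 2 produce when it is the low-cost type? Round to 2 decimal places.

66.27

Firm 2 with cost c maximizes (119 − (1/2)(q₁+q₂) − c)·q₂, giving q₂(c) = (119 − c − (1/2)q₁).
E[c₂] = 1/5·17 + 4/5·21 = 20.2
Firm 1's FOC against E[q₂] yields q₁ = (119 − 2·16 + E[c₂])/(3/2) = (119 − 32 + 20.2)/(3/2) = 71.4667.
q₂(low-cost) = (119 − 17 − (1/2)·71.4667) = 66.2667.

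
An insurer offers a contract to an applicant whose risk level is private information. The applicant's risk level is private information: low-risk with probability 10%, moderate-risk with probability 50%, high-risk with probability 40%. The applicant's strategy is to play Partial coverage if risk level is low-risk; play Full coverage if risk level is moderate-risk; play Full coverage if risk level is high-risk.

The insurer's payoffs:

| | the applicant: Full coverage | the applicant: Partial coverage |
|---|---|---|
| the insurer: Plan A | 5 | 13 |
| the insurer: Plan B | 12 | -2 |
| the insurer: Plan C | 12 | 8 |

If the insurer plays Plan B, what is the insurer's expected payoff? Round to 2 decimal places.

E[Plan B] = 0.1·(-2) + 0.5·12 + 0.4·12 = (-0.2) + 6 + 4.8 = 10.6

10.60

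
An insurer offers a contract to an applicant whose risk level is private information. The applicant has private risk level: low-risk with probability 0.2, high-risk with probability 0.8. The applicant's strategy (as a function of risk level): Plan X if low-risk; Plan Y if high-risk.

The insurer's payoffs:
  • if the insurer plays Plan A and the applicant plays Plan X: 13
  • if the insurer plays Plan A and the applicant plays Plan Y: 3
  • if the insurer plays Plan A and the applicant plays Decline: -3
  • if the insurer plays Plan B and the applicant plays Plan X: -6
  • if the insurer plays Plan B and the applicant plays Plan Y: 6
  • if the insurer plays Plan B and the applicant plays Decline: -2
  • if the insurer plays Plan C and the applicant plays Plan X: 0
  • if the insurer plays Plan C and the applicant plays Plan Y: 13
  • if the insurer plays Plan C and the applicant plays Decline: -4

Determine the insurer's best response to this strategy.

E[Plan A] = 0.2·(13) + 0.8·(3) = 5
E[Plan B] = 0.2·(-6) + 0.8·(6) = 3.6
E[Plan C] = 0.2·(0) + 0.8·(13) = 10.4
Best response: Plan C (10.4 is the largest).

Plan C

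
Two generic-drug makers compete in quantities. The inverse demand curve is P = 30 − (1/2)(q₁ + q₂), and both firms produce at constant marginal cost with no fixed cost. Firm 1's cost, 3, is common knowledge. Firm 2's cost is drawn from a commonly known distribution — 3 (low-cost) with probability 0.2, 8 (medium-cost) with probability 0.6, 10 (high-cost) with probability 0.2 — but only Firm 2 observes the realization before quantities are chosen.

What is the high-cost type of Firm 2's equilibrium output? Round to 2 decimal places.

Firm 2 with cost c maximizes (30 − (1/2)(q₁+q₂) − c)·q₂, giving q₂(c) = (30 − c − (1/2)q₁).
E[c₂] = 0.2·3 + 0.6·8 + 0.2·10 = 7.4
Firm 1's FOC against E[q₂] yields q₁ = (30 − 2·3 + E[c₂])/(3/2) = (30 − 6 + 7.4)/(3/2) = 20.9333.
q₂(high-cost) = (30 − 10 − (1/2)·20.9333) = 9.53333.

9.53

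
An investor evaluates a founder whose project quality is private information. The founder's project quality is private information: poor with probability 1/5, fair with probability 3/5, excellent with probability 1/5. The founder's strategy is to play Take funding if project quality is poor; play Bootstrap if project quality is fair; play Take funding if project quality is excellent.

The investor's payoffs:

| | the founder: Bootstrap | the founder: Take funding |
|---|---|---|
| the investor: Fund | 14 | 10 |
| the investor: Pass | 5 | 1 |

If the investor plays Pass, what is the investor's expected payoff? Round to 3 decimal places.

3.400

E[Pass] = 1/5·1 + 3/5·5 + 1/5·1 = 1/5 + 3 + 1/5 = 17/5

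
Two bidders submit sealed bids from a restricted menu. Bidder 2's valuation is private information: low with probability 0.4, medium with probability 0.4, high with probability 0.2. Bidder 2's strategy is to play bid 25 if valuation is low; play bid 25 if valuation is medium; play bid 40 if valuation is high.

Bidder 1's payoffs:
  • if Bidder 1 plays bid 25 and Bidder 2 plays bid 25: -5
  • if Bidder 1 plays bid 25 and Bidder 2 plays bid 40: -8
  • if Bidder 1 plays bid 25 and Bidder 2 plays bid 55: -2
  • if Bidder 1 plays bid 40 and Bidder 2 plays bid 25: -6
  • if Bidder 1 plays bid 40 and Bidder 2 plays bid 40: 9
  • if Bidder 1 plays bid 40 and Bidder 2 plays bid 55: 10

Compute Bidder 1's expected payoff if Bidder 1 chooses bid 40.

-3

Take the expectation over Bidder 2's valuation, weighting each type's action by its prior probability.
E[bid 40] = 0.4·(-6) + 0.4·(-6) + 0.2·9 = (-2.4) + (-2.4) + 1.8 = -3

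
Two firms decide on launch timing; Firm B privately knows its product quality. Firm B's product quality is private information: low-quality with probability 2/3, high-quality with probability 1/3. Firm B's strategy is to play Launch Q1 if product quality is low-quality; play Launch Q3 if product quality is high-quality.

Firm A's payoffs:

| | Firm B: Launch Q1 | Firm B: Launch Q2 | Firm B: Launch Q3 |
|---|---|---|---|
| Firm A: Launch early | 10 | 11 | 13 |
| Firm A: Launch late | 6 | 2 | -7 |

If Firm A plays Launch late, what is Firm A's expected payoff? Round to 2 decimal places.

Take the expectation over Firm B's product quality, weighting each type's action by its prior probability.
E[Launch late] = 2/3·6 + 1/3·(-7) = 4 + (-7/3) = 5/3

1.67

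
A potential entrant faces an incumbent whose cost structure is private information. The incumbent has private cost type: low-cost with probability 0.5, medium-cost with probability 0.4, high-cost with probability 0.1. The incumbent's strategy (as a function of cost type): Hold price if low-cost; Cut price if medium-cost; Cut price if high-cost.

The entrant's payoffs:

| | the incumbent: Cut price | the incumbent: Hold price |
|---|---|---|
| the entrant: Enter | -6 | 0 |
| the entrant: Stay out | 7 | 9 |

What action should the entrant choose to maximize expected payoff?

Stay out

E[Enter] = 0.5·(0) + 0.4·(-6) + 0.1·(-6) = -3
E[Stay out] = 0.5·(9) + 0.4·(7) + 0.1·(7) = 8
Best response: Stay out (8 is the largest).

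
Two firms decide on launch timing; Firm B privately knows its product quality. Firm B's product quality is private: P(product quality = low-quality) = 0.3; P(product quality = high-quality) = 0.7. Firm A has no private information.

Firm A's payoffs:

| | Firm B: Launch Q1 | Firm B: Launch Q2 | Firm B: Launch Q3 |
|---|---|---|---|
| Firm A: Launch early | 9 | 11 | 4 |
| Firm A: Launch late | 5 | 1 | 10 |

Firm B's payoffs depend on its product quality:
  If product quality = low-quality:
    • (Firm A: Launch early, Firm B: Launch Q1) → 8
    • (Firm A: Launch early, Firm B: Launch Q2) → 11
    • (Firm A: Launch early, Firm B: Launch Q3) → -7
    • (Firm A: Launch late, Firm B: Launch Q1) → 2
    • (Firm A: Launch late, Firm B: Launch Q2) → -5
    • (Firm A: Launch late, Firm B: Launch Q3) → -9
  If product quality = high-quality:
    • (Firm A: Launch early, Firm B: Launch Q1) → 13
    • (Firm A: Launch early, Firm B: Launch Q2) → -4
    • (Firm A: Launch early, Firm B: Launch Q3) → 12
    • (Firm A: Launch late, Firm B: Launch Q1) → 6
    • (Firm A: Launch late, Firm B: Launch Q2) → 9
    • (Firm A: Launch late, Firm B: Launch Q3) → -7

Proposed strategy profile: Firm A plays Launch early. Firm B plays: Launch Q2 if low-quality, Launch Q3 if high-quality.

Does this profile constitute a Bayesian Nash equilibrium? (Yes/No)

No

A profile is a BNE iff every type of every player is best-responding given beliefs about the other side.
Firm A plays Launch early: E[Launch early] = 0.3·(11) + 0.7·(4) = 6.1; E[Launch late] = 7.3. Not best-responding. ✗
Firm B (product quality low-quality), facing Launch early: Launch Q1 gives 8, Launch Q2 gives 11, Launch Q3 gives -7. Proposed Launch Q2 is best. ✓
Firm B (product quality high-quality), facing Launch early: Launch Q1 gives 13, Launch Q2 gives -4, Launch Q3 gives 12. Proposed Launch Q3 is not best — profitable deviation exists. ✗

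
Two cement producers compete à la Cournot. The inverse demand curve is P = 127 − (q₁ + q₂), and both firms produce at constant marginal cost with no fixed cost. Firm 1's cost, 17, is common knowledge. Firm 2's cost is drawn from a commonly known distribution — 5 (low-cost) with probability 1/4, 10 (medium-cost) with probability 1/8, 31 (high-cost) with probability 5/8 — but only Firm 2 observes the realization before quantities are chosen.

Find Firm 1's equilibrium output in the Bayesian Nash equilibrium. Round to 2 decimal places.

Type-c best response for Firm 2: q₂(c) = (127 − c)/2 − q₁/2.
Firm 1 maximizes expected profit; its first-order condition is 127 − 2q₁ − E[q₂] − 17 = 0.
Substituting E[q₂] and solving: E[c₂] = 21.875, so q₁ = (127 − 2·17 + 21.875)/3 = 38.2917.

38.29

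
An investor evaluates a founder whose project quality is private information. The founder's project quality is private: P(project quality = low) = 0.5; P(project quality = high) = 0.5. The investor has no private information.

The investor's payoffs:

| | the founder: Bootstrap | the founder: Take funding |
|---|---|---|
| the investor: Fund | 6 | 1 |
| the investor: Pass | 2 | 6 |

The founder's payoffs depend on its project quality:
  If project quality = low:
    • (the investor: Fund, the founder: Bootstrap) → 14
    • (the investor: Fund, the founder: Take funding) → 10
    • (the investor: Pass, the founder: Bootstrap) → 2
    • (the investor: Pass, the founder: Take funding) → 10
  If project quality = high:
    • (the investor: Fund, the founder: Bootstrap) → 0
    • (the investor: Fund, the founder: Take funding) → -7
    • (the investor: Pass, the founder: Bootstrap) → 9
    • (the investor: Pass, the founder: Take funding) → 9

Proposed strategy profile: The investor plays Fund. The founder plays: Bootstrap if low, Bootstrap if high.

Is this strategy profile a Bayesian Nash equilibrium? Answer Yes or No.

Yes

A profile is a BNE iff every type of every player is best-responding given beliefs about the other side.
The investor plays Fund: E[Fund] = 0.5·(6) + 0.5·(6) = 6; E[Pass] = 2. Best-responding. ✓
The founder (project quality low), facing Fund: Bootstrap gives 14, Take funding gives 10. Proposed Bootstrap is best. ✓
The founder (project quality high), facing Fund: Bootstrap gives 0, Take funding gives -7. Proposed Bootstrap is best. ✓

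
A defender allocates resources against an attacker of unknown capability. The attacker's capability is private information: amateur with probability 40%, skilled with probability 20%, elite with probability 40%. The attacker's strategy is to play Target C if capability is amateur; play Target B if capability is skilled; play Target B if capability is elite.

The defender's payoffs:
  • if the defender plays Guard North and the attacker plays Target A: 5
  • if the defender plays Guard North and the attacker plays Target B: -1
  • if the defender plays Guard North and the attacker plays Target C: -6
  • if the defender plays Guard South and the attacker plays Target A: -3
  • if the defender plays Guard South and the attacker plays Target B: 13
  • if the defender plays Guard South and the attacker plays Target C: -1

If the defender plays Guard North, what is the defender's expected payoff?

E[Guard North] = 0.4·(-6) + 0.2·(-1) + 0.4·(-1) = (-2.4) + (-0.2) + (-0.4) = -3

-3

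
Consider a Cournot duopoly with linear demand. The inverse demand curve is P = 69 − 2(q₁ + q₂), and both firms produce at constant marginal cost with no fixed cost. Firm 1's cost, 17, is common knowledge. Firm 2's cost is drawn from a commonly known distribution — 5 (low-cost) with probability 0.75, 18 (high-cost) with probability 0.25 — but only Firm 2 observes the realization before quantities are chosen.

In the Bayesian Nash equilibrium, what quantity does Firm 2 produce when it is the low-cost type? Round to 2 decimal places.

12.40

Type-c best response for Firm 2: q₂(c) = (69 − c)/4 − q₁/2.
Firm 1 maximizes expected profit; its first-order condition is 69 − 4q₁ − 2E[q₂] − 17 = 0.
Substituting E[q₂] and solving: E[c₂] = 8.25, so q₁ = (69 − 2·17 + 8.25)/6 = 7.20833.
q₂(low-cost) = (69 − 5 − 2·7.20833)/4 = 12.3958.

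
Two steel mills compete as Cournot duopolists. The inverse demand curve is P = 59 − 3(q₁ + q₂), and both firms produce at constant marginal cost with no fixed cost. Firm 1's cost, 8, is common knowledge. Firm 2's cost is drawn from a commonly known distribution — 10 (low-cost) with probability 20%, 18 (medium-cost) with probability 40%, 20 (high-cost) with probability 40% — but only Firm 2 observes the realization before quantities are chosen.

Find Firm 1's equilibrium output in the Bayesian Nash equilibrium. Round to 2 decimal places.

6.69

Firm 2 with cost c maximizes (59 − 3(q₁+q₂) − c)·q₂, giving q₂(c) = (59 − c − 3q₁)/6.
E[c₂] = 0.2·10 + 0.4·18 + 0.4·20 = 17.2
Firm 1's FOC against E[q₂] yields q₁ = (59 − 2·8 + E[c₂])/9 = (59 − 16 + 17.2)/9 = 6.68889.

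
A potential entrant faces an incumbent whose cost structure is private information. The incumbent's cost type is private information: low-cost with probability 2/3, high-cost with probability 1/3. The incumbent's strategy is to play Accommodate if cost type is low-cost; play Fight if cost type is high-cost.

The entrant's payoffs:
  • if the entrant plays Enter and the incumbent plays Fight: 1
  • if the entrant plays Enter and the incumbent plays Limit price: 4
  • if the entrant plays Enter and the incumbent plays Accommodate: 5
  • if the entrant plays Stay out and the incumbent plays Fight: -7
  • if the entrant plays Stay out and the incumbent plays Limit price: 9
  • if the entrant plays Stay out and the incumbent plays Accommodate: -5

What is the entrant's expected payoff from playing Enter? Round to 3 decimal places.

3.667

E[Enter] = 2/3·5 + 1/3·1 = 10/3 + 1/3 = 11/3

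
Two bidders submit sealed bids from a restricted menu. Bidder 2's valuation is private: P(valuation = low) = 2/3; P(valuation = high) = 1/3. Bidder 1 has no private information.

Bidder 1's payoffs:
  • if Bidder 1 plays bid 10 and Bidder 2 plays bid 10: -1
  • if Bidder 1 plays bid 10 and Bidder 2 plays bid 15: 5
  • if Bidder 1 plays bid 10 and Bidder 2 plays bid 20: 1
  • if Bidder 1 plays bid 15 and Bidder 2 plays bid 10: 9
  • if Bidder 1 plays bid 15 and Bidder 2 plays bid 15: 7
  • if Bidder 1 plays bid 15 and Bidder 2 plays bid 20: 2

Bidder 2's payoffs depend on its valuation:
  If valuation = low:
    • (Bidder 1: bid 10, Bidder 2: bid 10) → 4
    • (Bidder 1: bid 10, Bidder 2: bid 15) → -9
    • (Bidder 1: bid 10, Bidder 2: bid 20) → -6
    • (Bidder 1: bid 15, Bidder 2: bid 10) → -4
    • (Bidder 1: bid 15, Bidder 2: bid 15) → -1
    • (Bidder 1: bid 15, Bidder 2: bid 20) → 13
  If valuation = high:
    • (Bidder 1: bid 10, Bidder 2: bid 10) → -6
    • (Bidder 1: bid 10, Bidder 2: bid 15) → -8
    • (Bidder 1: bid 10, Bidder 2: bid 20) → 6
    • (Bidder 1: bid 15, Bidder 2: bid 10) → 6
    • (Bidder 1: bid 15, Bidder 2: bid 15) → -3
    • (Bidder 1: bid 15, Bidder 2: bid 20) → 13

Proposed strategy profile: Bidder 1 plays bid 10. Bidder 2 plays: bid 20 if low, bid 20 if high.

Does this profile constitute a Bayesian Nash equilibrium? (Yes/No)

A profile is a BNE iff every type of every player is best-responding given beliefs about the other side.
Bidder 1 plays bid 10: E[bid 10] = 2/3·(1) + 1/3·(1) = 1; E[bid 15] = 2. Not best-responding. ✗
Bidder 2 (valuation low), facing bid 10: bid 10 gives 4, bid 15 gives -9, bid 20 gives -6. Proposed bid 20 is not best — profitable deviation exists. ✗
Bidder 2 (valuation high), facing bid 10: bid 10 gives -6, bid 15 gives -8, bid 20 gives 6. Proposed bid 20 is best. ✓

No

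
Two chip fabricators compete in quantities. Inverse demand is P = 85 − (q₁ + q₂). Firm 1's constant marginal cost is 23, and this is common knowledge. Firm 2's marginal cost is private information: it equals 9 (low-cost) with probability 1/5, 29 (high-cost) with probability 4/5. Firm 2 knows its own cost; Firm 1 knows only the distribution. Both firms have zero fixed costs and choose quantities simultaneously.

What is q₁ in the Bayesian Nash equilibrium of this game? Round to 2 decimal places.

Each type of Firm 2 best-responds to q₁; Firm 1 best-responds to the expected q₂ over Firm 2's types.
Firm 2 with cost c maximizes (85 − (q₁+q₂) − c)·q₂, giving q₂(c) = (85 − c − q₁)/2.
E[c₂] = 1/5·9 + 4/5·29 = 25
Firm 1's FOC against E[q₂] yields q₁ = (85 − 2·23 + E[c₂])/3 = (85 − 46 + 25)/3 = 21.3333.

21.33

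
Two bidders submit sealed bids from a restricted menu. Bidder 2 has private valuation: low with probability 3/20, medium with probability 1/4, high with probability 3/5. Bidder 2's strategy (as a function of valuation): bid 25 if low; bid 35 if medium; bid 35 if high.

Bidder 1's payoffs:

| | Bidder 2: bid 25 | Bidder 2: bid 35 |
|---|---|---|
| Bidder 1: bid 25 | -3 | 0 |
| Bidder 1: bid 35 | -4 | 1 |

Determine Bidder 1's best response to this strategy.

E[bid 25] = 3/20·(-3) + 1/4·(0) + 3/5·(0) = -9/20
E[bid 35] = 3/20·(-4) + 1/4·(1) + 3/5·(1) = 1/4
Best response: bid 35 (1/4 is the largest).

bid 35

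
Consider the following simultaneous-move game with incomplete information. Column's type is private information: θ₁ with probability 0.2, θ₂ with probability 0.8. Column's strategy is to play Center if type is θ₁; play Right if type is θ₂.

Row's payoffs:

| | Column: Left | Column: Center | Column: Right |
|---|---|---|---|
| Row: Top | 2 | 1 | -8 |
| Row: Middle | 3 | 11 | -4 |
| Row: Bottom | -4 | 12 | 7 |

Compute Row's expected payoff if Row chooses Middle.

-1

E[Middle] = 0.2·11 + 0.8·(-4) = 2.2 + (-3.2) = -1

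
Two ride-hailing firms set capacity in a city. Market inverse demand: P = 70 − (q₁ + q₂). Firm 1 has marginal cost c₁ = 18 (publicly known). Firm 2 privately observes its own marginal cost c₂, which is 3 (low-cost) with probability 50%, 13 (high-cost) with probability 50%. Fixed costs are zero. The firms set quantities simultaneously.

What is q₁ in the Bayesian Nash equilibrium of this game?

Type-c best response for Firm 2: q₂(c) = (70 − c)/2 − q₁/2.
Firm 1 maximizes expected profit; its first-order condition is 70 − 2q₁ − E[q₂] − 18 = 0.
Substituting E[q₂] and solving: E[c₂] = 8, so q₁ = (70 − 2·18 + 8)/3 = 14.

14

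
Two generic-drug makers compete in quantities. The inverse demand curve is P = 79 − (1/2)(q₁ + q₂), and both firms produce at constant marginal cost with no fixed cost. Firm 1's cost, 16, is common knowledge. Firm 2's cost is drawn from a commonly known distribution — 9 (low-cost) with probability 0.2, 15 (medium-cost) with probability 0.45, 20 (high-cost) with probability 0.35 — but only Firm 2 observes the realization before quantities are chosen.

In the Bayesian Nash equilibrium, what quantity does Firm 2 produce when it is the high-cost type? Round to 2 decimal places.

38.15

Firm 2 with cost c maximizes (79 − (1/2)(q₁+q₂) − c)·q₂, giving q₂(c) = (79 − c − (1/2)q₁).
E[c₂] = 0.2·9 + 0.45·15 + 0.35·20 = 15.55
Firm 1's FOC against E[q₂] yields q₁ = (79 − 2·16 + E[c₂])/(3/2) = (79 − 32 + 15.55)/(3/2) = 41.7.
q₂(high-cost) = (79 − 20 − (1/2)·41.7) = 38.15.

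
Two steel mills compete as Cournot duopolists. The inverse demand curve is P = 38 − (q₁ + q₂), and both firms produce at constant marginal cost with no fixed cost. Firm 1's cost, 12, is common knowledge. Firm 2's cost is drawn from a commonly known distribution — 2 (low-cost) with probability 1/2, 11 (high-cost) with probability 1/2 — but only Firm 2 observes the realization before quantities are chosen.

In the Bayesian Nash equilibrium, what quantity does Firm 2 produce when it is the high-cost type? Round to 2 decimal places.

10.08

Type-c best response for Firm 2: q₂(c) = (38 − c)/2 − q₁/2.
Firm 1 maximizes expected profit; its first-order condition is 38 − 2q₁ − E[q₂] − 12 = 0.
Substituting E[q₂] and solving: E[c₂] = 6.5, so q₁ = (38 − 2·12 + 6.5)/3 = 6.83333.
q₂(high-cost) = (38 − 11 − 6.83333)/2 = 10.0833.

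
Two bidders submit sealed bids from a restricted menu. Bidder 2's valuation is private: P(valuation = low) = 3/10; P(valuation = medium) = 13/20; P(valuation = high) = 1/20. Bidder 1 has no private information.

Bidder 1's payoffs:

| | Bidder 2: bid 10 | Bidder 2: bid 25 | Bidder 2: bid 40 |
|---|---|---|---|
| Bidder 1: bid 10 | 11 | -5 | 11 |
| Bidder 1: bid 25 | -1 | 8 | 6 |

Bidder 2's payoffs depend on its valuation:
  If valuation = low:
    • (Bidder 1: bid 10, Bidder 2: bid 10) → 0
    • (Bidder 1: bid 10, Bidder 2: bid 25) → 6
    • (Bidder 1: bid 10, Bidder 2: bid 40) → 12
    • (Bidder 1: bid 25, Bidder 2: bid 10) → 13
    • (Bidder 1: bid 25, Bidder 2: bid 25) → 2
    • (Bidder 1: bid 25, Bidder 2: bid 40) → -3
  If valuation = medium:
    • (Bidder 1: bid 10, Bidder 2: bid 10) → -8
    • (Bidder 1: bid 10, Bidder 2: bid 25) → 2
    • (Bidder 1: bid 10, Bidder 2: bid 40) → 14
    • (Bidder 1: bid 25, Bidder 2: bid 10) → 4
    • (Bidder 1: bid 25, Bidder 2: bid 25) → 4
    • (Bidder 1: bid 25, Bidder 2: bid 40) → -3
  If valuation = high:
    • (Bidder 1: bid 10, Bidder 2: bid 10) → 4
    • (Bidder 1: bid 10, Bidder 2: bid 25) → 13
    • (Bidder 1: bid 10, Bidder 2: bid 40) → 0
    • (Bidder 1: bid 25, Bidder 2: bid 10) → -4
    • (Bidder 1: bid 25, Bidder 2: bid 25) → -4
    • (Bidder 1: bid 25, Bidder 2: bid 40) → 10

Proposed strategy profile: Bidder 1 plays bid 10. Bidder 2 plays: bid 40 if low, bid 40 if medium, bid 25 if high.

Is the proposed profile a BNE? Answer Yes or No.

Yes

A profile is a BNE iff every type of every player is best-responding given beliefs about the other side.
Bidder 1 plays bid 10: E[bid 10] = 3/10·(11) + 13/20·(11) + 1/20·(-5) = 51/5; E[bid 25] = 61/10. Best-responding. ✓
Bidder 2 (valuation low), facing bid 10: bid 10 gives 0, bid 25 gives 6, bid 40 gives 12. Proposed bid 40 is best. ✓
Bidder 2 (valuation medium), facing bid 10: bid 10 gives -8, bid 25 gives 2, bid 40 gives 14. Proposed bid 40 is best. ✓
Bidder 2 (valuation high), facing bid 10: bid 10 gives 4, bid 25 gives 13, bid 40 gives 0. Proposed bid 25 is best. ✓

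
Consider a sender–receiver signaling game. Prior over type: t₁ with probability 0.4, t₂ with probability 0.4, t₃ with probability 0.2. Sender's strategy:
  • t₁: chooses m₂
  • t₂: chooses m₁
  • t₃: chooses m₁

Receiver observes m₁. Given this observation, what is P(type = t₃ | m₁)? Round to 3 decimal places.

0.333

P(m₁) = 0.4·0 + 0.4·1 + 0.2·1 = 0.6
P(t₃ | m₁) = (0.2·1) / 0.6 = 0.2 / 0.6 = 0.333333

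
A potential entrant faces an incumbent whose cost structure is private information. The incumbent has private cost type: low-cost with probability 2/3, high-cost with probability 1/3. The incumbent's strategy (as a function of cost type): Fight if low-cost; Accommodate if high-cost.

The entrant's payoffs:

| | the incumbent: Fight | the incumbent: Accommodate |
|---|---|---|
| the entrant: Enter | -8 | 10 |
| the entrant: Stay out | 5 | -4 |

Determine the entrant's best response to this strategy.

Stay out

E[Enter] = 2/3·(-8) + 1/3·(10) = -2
E[Stay out] = 2/3·(5) + 1/3·(-4) = 2
Best response: Stay out (2 is the largest).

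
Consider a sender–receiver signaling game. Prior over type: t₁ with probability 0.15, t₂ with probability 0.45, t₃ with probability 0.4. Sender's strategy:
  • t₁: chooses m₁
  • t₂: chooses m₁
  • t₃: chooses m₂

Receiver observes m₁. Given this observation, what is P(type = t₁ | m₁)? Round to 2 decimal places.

0.25

P(m₁) = 0.15·1 + 0.45·1 + 0.4·0 = 0.6
P(t₁ | m₁) = (0.15·1) / 0.6 = 0.15 / 0.6 = 0.25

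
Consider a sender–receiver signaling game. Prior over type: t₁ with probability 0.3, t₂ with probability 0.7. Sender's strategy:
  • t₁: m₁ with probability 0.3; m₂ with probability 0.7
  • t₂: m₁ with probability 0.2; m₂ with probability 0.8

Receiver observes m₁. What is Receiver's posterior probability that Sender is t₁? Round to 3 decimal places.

P(m₁) = 0.3·0.3 + 0.7·0.2 = 0.23
P(t₁ | m₁) = (0.3·0.3) / 0.23 = 0.09 / 0.23 = 0.391304

0.391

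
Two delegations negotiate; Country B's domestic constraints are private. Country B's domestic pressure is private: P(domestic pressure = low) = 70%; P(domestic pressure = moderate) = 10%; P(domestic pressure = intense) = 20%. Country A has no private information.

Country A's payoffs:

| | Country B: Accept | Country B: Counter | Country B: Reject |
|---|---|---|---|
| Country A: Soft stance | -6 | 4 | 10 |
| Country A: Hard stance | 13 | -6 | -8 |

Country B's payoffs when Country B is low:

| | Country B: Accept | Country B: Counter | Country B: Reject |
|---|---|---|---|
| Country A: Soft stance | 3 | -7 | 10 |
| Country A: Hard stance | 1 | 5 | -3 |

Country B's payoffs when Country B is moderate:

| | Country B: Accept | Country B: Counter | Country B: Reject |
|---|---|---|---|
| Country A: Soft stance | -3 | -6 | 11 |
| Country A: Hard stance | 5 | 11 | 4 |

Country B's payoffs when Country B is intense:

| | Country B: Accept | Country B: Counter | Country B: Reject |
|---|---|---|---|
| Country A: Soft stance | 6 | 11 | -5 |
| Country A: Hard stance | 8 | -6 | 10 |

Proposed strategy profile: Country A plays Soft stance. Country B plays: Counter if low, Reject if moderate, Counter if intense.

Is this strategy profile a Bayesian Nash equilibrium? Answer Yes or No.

A profile is a BNE iff every type of every player is best-responding given beliefs about the other side.
Country A plays Soft stance: E[Soft stance] = 0.7·(4) + 0.1·(10) + 0.2·(4) = 4.6; E[Hard stance] = -6.2. Best-responding. ✓
Country B (domestic pressure low), facing Soft stance: Accept gives 3, Counter gives -7, Reject gives 10. Proposed Counter is not best — profitable deviation exists. ✗
Country B (domestic pressure moderate), facing Soft stance: Accept gives -3, Counter gives -6, Reject gives 11. Proposed Reject is best. ✓
Country B (domestic pressure intense), facing Soft stance: Accept gives 6, Counter gives 11, Reject gives -5. Proposed Counter is best. ✓

No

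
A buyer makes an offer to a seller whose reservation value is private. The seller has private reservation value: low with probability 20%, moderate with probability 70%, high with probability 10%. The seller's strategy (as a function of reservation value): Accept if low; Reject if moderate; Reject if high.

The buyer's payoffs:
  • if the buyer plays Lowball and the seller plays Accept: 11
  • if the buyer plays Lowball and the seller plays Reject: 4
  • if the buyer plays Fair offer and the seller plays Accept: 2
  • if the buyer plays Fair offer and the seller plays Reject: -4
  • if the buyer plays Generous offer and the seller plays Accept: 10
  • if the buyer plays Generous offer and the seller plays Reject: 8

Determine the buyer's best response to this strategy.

Generous offer

Compute the buyer's expected payoff for each action, taking the expectation over the seller's type.
E[Lowball] = 0.2·(11) + 0.7·(4) + 0.1·(4) = 5.4
E[Fair offer] = 0.2·(2) + 0.7·(-4) + 0.1·(-4) = -2.8
E[Generous offer] = 0.2·(10) + 0.7·(8) + 0.1·(8) = 8.4
Best response: Generous offer (8.4 is the largest).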